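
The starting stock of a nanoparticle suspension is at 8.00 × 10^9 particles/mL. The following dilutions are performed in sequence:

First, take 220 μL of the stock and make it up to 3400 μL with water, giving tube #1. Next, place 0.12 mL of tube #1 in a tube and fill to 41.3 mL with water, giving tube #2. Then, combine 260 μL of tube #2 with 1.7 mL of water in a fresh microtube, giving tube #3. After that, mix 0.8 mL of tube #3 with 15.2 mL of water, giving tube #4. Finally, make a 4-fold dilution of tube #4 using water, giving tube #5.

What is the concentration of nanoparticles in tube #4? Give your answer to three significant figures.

9.98 × 10^3 particles/mL

Step 1: 220 μL brought to 3400 μL → factor 3400/220 = 15.455
Step 2: 0.12 mL brought to 41.3 mL → factor 41.3/0.12 = 344.17
Step 3: 260 μL + 1.7 mL = 1960 μL total → factor 1960/260 = 7.5385
Step 4: 0.8 mL + 15.2 mL = 16 mL total → factor 16/0.8 = 20
Dilution factor through tube #4 = 15.455 × 344.17 × 7.5385 × 20 = 8.0193 × 10^5
[tube #4] = 8.00 × 10^9 particles/mL / 8.0193 × 10^5 = 9.98 × 10^3 particles/mL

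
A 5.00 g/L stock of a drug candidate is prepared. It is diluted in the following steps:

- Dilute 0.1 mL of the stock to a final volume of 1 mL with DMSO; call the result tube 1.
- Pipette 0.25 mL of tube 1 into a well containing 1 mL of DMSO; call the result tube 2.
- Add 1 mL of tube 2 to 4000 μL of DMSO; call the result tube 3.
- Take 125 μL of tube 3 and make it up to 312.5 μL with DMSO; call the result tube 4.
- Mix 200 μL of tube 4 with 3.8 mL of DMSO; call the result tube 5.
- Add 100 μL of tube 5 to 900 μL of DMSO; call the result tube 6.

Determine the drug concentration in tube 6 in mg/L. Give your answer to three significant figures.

0.0400 mg/L

Step 1: 0.1 mL brought to 1 mL → factor 1/0.1 = 10
Step 2: 0.25 mL + 1 mL = 1.25 mL total → factor 1.25/0.25 = 5
Step 3: 1 mL + 4000 μL = 5 mL total → factor 5/1 = 5
Step 4: 125 μL brought to 312.5 μL → factor 312.5/125 = 2.5
Step 5: 200 μL + 3.8 mL = 4000 μL total → factor 4000/200 = 20
Step 6: 100 μL + 900 μL = 1000 μL total → factor 1000/100 = 10
Overall dilution factor = 10 × 5 × 5 × 2.5 × 20 × 10 = 1.25 × 10^5
Final = 5.00 g/L / 1.25 × 10^5 = 4.000 × 10^-5 g/L = 0.0400 mg/L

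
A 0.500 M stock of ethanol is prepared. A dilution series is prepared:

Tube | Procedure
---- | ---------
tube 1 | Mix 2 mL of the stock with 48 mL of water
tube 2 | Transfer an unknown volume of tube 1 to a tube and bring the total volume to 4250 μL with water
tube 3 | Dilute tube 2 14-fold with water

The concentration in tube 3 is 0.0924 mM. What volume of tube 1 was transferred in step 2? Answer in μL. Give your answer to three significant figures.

Step 1: 2 mL + 48 mL = 50 mL total → factor 50/2 = 25
Step 2: v brought to 4250 μL → factor = 4250 μL/v
Step 3: 14-fold → factor 14
Product of known-step factors = 350
Overall factor = 0.500 M / (0.0924 mM) = 5411.3
Step-2 factor = 5411.3 / 350 = 15.461
v = 4250 μL / 15.461 = 275 μL

275 μL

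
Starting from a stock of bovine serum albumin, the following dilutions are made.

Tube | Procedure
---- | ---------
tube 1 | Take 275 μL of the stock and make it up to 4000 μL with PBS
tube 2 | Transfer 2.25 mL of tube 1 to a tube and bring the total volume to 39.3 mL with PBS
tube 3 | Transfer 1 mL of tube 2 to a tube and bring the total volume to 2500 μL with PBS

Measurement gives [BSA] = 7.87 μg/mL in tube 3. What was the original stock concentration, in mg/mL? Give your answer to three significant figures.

5.00 mg/mL

Step 1: 275 μL brought to 4000 μL → factor 4000/275 = 14.545
Step 2: 2.25 mL brought to 39.3 mL → factor 39.3/2.25 = 17.467
Step 3: 1 mL brought to 2500 μL → factor 2.5/1 = 2.5
Overall dilution factor = 14.545 × 17.467 × 2.5 = 635.15
Stock = 7.87 μg/mL × 635.15 = 4999 μg/mL = 5.00 mg/mL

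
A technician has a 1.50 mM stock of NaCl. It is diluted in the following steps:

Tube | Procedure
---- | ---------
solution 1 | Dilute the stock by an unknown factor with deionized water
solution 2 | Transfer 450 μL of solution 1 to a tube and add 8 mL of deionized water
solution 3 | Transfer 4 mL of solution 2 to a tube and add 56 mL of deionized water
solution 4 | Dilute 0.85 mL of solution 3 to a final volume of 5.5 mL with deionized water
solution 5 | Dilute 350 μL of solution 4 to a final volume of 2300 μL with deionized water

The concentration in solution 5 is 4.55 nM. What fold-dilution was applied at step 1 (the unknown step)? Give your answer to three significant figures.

Step 1: unknown factor x
Step 2: 450 μL + 8 mL = 8450 μL total → factor 8450/450 = 18.778
Step 3: 4 mL + 56 mL = 60 mL total → factor 60/4 = 15
Step 4: 0.85 mL brought to 5.5 mL → factor 5.5/0.85 = 6.4706
Step 5: 350 μL brought to 2300 μL → factor 2300/350 = 6.5714
Product of known-step factors = 11977
Overall factor = 1.50 mM / (4.55 nM) = 3.2967 × 10^5
x = 3.2967 × 10^5 / 11977 = 27.5

27.5-fold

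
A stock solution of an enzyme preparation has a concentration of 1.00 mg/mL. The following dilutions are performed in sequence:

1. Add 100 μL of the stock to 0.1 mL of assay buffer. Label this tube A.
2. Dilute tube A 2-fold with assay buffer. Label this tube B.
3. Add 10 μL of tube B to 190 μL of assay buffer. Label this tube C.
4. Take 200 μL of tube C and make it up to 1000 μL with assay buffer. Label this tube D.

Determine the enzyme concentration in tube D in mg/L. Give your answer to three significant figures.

2.50 mg/L

Step 1: 100 μL + 0.1 mL = 200 μL total → factor 200/100 = 2
Step 2: 2-fold → factor 2
Step 3: 10 μL + 190 μL = 200 μL total → factor 200/10 = 20
Step 4: 200 μL brought to 1000 μL → factor 1000/200 = 5
Overall dilution factor = 2 × 2 × 20 × 5 = 400
Final = 1.00 mg/mL / 400 = 0.002500 mg/mL = 2.50 mg/L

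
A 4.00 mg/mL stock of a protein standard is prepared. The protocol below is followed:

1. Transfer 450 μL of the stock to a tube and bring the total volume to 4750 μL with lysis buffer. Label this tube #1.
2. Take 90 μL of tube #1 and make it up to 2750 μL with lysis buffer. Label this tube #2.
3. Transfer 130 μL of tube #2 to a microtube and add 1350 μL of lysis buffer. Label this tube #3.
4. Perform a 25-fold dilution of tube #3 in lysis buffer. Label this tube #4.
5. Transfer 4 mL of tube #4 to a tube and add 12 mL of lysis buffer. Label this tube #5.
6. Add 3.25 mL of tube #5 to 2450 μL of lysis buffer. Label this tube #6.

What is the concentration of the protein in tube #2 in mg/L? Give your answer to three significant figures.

Step 1: 450 μL brought to 4750 μL → factor 4750/450 = 10.556
Step 2: 90 μL brought to 2750 μL → factor 2750/90 = 30.556
Dilution factor through tube #2 = 10.556 × 30.556 = 322.53
[tube #2] = 4.00 mg/mL / 322.53 = 0.01240 mg/mL = 12.4 mg/L

12.4 mg/L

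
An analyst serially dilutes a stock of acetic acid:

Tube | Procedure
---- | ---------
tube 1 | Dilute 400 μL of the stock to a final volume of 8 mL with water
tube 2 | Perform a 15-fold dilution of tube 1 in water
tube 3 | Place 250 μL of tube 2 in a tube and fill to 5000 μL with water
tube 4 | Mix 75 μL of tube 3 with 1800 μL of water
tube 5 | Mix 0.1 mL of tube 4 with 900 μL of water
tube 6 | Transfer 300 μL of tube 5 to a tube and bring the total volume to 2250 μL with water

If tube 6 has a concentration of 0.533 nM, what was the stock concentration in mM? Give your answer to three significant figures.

6.00 mM

Step 1: 400 μL brought to 8 mL → factor 8000/400 = 20
Step 2: 15-fold → factor 15
Step 3: 250 μL brought to 5000 μL → factor 5000/250 = 20
Step 4: 75 μL + 1800 μL = 1875 μL total → factor 1875/75 = 25
Step 5: 0.1 mL + 900 μL = 1 mL total → factor 1/0.1 = 10
Step 6: 300 μL brought to 2250 μL → factor 2250/300 = 7.5
Overall dilution factor = 20 × 15 × 20 × 25 × 10 × 7.5 = 1.125 × 10^7
Stock = 0.533 nM × 1.125 × 10^7 = 5.996 × 10^6 nM = 6.00 mM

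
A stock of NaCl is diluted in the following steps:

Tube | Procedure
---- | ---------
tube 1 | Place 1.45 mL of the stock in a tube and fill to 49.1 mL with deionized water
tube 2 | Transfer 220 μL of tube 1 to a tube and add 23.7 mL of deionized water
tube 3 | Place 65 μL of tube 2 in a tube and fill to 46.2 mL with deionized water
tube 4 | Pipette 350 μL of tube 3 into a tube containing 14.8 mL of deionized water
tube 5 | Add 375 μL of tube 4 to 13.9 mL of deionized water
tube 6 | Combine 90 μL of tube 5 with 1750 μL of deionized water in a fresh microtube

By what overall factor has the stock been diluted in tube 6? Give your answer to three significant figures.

8.82 × 10^10

Step 1: 1.45 mL brought to 49.1 mL → factor 49.1/1.45 = 33.862
Step 2: 220 μL + 23.7 mL = 23920 μL total → factor 23920/220 = 108.73
Step 3: 65 μL brought to 46.2 mL → factor 46200/65 = 710.77
Step 4: 350 μL + 14.8 mL = 15150 μL total → factor 15150/350 = 43.286
Step 5: 375 μL + 13.9 mL = 14275 μL total → factor 14275/375 = 38.067
Step 6: 90 μL + 1750 μL = 1840 μL total → factor 1840/90 = 20.444
Overall dilution factor = 33.862 × 108.73 × 710.77 × 43.286 × 38.067 × 20.444 = 8.8155 × 10^10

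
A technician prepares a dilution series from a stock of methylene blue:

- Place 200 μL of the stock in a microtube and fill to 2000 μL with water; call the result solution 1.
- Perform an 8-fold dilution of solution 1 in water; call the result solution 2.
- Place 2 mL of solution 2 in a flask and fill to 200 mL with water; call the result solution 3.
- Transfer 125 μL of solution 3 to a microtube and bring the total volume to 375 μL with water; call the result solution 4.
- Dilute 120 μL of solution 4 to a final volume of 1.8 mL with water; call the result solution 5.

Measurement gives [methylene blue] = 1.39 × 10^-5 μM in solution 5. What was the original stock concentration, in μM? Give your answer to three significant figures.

Step 1: 200 μL brought to 2000 μL → factor 2000/200 = 10
Step 2: 8-fold → factor 8
Step 3: 2 mL brought to 200 mL → factor 200/2 = 100
Step 4: 125 μL brought to 375 μL → factor 375/125 = 3
Step 5: 120 μL brought to 1.8 mL → factor 1800/120 = 15
Overall dilution factor = 10 × 8 × 100 × 3 × 15 = 3.6 × 10^5
Stock = 1.39 × 10^-5 μM × 3.6 × 10^5 = 5.00 μM

5.00 μM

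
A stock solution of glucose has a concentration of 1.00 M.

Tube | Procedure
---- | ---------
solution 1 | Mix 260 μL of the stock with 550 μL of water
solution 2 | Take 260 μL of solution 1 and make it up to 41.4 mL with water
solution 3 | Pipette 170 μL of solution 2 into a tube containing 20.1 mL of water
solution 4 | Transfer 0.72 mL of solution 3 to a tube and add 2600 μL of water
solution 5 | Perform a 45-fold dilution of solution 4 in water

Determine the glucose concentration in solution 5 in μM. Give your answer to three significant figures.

0.0815 μM

Step 1: 260 μL + 550 μL = 810 μL total → factor 810/260 = 3.1154
Step 2: 260 μL brought to 41.4 mL → factor 41400/260 = 159.23
Step 3: 170 μL + 20.1 mL = 20270 μL total → factor 20270/170 = 119.24
Step 4: 0.72 mL + 2600 μL = 3.32 mL total → factor 3.32/0.72 = 4.6111
Step 5: 45-fold → factor 45
Overall dilution factor = 3.1154 × 159.23 × 119.24 × 4.6111 × 45 = 1.2273 × 10^7
Final = 1.00 M / 1.2273 × 10^7 = 8.148 × 10^-8 M = 0.0815 μM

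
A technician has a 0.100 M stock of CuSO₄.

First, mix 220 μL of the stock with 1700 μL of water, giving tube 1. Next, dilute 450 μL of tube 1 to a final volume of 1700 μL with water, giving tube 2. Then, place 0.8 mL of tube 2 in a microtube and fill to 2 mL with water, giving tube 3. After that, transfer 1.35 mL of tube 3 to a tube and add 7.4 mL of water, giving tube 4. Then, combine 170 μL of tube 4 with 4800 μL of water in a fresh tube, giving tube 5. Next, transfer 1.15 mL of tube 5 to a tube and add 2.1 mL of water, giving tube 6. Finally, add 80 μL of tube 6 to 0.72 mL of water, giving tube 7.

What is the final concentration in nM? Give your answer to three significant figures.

Step 1: 220 μL + 1700 μL = 1920 μL total → factor 1920/220 = 8.7273
Step 2: 450 μL brought to 1700 μL → factor 1700/450 = 3.7778
Step 3: 0.8 mL brought to 2 mL → factor 2/0.8 = 2.5
Step 4: 1.35 mL + 7.4 mL = 8.75 mL total → factor 8.75/1.35 = 6.4815
Step 5: 170 μL + 4800 μL = 4970 μL total → factor 4970/170 = 29.235
Step 6: 1.15 mL + 2.1 mL = 3.25 mL total → factor 3.25/1.15 = 2.8261
Step 7: 80 μL + 0.72 mL = 800 μL total → factor 800/80 = 10
Overall dilution factor = 8.7273 × 3.7778 × 2.5 × 6.4815 × 29.235 × 2.8261 × 10 = 4.4139 × 10^5
Final = 0.100 M / 4.4139 × 10^5 = 2.266 × 10^-7 M = 227 nM

227 nM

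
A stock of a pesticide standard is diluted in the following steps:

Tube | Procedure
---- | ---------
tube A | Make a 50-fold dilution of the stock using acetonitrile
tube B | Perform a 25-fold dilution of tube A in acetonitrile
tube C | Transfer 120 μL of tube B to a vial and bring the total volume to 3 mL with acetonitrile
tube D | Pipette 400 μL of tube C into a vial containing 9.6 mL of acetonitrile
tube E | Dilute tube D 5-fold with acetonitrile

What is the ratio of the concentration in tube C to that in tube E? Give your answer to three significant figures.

Step 1: 50-fold → factor 50
Step 2: 25-fold → factor 25
Step 3: 120 μL brought to 3 mL → factor 3000/120 = 25
Step 4: 400 μL + 9.6 mL = 10000 μL total → factor 10000/400 = 25
Step 5: 5-fold → factor 5
Dilution factor to tube C = 31250; to tube E = 3.9062 × 10^6
[tube C]/[tube E] = (factor to tube E)/(factor to tube C) = 3.9062 × 10^6/31250 = 125

125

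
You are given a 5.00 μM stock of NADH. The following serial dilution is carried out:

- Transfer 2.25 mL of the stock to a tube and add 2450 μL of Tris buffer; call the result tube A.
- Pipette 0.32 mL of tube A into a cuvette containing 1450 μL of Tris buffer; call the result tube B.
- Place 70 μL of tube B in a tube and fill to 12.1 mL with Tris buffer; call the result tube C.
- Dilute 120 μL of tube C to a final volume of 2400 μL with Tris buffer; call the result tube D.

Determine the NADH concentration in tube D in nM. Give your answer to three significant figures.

Step 1: 2.25 mL + 2450 μL = 4.7 mL total → factor 4.7/2.25 = 2.0889
Step 2: 0.32 mL + 1450 μL = 1.77 mL total → factor 1.77/0.32 = 5.5312
Step 3: 70 μL brought to 12.1 mL → factor 12100/70 = 172.86
Step 4: 120 μL brought to 2400 μL → factor 2400/120 = 20
Overall dilution factor = 2.0889 × 5.5312 × 172.86 × 20 = 39944
Final = 5.00 μM / 39944 = 0.0001252 μM = 0.125 nM

0.125 nM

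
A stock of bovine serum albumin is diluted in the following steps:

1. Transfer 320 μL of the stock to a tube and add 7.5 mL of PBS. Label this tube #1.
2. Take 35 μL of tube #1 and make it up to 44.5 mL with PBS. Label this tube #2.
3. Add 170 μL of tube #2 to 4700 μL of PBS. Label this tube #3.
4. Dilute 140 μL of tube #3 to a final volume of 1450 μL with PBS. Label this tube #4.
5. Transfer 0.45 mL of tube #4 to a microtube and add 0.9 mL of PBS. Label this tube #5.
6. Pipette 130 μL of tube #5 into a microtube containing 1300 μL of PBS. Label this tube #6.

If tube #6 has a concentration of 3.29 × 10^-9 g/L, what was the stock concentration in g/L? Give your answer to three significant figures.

1.00 g/L

Step 1: 320 μL + 7.5 mL = 7820 μL total → factor 7820/320 = 24.438
Step 2: 35 μL brought to 44.5 mL → factor 44500/35 = 1271.4
Step 3: 170 μL + 4700 μL = 4870 μL total → factor 4870/170 = 28.647
Step 4: 140 μL brought to 1450 μL → factor 1450/140 = 10.357
Step 5: 0.45 mL + 0.9 mL = 1.35 mL total → factor 1.35/0.45 = 3
Step 6: 130 μL + 1300 μL = 1430 μL total → factor 1430/130 = 11
Overall dilution factor = 24.438 × 1271.4 × 28.647 × 10.357 × 3 × 11 = 3.0422 × 10^8
Stock = 3.29 × 10^-9 g/L × 3.0422 × 10^8 = 1.00 g/L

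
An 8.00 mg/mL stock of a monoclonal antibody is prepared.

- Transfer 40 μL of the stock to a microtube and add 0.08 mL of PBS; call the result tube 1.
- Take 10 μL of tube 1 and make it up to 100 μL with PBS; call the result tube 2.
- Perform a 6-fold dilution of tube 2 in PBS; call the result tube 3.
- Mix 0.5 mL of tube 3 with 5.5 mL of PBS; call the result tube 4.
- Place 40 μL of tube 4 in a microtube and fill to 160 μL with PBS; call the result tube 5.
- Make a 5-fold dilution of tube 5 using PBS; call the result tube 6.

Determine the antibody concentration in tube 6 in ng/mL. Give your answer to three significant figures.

Step 1: 40 μL + 0.08 mL = 120 μL total → factor 120/40 = 3
Step 2: 10 μL brought to 100 μL → factor 100/10 = 10
Step 3: 6-fold → factor 6
Step 4: 0.5 mL + 5.5 mL = 6 mL total → factor 6/0.5 = 12
Step 5: 40 μL brought to 160 μL → factor 160/40 = 4
Step 6: 5-fold → factor 5
Overall dilution factor = 3 × 10 × 6 × 12 × 4 × 5 = 43200
Final = 8.00 mg/mL / 43200 = 0.0001852 mg/mL = 185 ng/mL

185 ng/mL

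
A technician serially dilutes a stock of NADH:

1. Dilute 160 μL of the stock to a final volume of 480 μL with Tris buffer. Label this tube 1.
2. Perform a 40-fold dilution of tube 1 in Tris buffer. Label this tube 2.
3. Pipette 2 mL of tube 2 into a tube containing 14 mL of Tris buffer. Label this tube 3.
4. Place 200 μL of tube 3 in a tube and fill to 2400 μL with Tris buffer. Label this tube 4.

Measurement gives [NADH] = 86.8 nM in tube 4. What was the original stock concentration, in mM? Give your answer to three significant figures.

1.00 mM

Step 1: 160 μL brought to 480 μL → factor 480/160 = 3
Step 2: 40-fold → factor 40
Step 3: 2 mL + 14 mL = 16 mL total → factor 16/2 = 8
Step 4: 200 μL brought to 2400 μL → factor 2400/200 = 12
Overall dilution factor = 3 × 40 × 8 × 12 = 11520
Stock = 86.8 nM × 11520 = 9.999 × 10^5 nM = 1.00 mM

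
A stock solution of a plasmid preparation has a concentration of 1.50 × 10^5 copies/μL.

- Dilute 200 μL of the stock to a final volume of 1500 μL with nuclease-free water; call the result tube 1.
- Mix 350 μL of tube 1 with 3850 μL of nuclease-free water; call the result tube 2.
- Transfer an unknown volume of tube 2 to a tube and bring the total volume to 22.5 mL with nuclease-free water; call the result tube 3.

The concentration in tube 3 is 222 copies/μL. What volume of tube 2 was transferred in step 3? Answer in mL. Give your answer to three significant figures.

3.00 mL

Step 1: 200 μL brought to 1500 μL → factor 1500/200 = 7.5
Step 2: 350 μL + 3850 μL = 4200 μL total → factor 4200/350 = 12
Step 3: v brought to 22.5 mL → factor = 22.5 mL/v
Product of known-step factors = 90
Overall factor = 1.50 × 10^5 copies/μL / (222 copies/μL) = 675.68
Step-3 factor = 675.68 / 90 = 7.5075
v = 22.5 mL / 7.5075 = 3.00 mL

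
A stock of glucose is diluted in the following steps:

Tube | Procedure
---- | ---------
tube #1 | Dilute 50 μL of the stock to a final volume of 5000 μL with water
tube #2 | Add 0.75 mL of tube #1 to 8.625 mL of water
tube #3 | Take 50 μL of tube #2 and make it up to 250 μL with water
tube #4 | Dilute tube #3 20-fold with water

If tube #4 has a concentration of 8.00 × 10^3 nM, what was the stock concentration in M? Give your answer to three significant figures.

Step 1: 50 μL brought to 5000 μL → factor 5000/50 = 100
Step 2: 0.75 mL + 8.625 mL = 9.375 mL total → factor 9.375/0.75 = 12.5
Step 3: 50 μL brought to 250 μL → factor 250/50 = 5
Step 4: 20-fold → factor 20
Overall dilution factor = 100 × 12.5 × 5 × 20 = 1.25 × 10^5
Stock = 8.00 × 10^3 nM × 1.25 × 10^5 = 1.000 × 10^9 nM = 1.00 M

1.00 M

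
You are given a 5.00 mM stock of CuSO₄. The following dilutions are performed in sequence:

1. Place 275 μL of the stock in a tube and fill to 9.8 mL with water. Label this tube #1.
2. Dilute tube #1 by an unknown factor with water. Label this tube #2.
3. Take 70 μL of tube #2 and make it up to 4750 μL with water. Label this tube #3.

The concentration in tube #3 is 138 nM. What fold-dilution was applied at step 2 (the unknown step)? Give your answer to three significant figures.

Step 1: 275 μL brought to 9.8 mL → factor 9800/275 = 35.636
Step 2: unknown factor x
Step 3: 70 μL brought to 4750 μL → factor 4750/70 = 67.857
Product of known-step factors = 2418.2
Overall factor = 5.00 mM / (138 nM) = 36232
x = 36232 / 2418.2 = 15.0

15.0-fold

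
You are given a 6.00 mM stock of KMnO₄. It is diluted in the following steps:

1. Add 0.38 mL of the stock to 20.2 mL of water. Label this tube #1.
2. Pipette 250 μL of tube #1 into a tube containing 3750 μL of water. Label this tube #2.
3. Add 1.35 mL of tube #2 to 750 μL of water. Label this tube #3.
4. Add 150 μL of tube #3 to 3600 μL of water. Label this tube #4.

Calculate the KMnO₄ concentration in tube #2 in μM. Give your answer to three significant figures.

6.92 μM

Step 1: 0.38 mL + 20.2 mL = 20.58 mL total → factor 20.58/0.38 = 54.158
Step 2: 250 μL + 3750 μL = 4000 μL total → factor 4000/250 = 16
Dilution factor through tube #2 = 54.158 × 16 = 866.53
[tube #2] = 6.00 mM / 866.53 = 0.006924 mM = 6.92 μM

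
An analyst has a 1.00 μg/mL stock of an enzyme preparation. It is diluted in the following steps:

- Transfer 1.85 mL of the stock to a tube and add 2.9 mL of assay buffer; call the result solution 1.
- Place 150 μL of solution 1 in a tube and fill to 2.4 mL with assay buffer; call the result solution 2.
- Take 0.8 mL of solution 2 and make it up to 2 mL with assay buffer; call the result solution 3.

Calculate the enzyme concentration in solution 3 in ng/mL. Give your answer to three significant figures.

9.74 ng/mL

Step 1: 1.85 mL + 2.9 mL = 4.75 mL total → factor 4.75/1.85 = 2.5676
Step 2: 150 μL brought to 2.4 mL → factor 2400/150 = 16
Step 3: 0.8 mL brought to 2 mL → factor 2/0.8 = 2.5
Dilution factor through solution 3 = 2.5676 × 16 × 2.5 = 102.7
[solution 3] = 1.00 μg/mL / 102.7 = 0.009737 μg/mL = 9.74 ng/mL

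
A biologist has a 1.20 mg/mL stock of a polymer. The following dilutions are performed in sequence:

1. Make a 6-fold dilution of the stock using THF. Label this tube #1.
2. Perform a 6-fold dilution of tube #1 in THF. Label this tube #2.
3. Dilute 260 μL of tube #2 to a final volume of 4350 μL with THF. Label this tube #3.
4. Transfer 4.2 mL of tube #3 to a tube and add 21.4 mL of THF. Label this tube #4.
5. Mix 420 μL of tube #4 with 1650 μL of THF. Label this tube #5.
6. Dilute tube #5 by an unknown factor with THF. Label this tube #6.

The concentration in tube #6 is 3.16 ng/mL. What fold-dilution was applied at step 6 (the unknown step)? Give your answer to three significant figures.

21.0-fold

Step 1: 6-fold → factor 6
Step 2: 6-fold → factor 6
Step 3: 260 μL brought to 4350 μL → factor 4350/260 = 16.731
Step 4: 4.2 mL + 21.4 mL = 25.6 mL total → factor 25.6/4.2 = 6.0952
Step 5: 420 μL + 1650 μL = 2070 μL total → factor 2070/420 = 4.9286
Step 6: unknown factor x
Product of known-step factors = 18094
Overall factor = 1.20 mg/mL / (3.16 ng/mL) = 3.7975 × 10^5
x = 3.7975 × 10^5 / 18094 = 21.0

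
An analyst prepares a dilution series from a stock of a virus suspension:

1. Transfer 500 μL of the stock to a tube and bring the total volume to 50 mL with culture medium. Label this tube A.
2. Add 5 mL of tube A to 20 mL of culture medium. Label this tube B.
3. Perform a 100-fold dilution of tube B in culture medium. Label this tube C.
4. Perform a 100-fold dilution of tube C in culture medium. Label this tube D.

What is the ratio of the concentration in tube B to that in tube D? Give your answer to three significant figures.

Step 1: 500 μL brought to 50 mL → factor 50000/500 = 100
Step 2: 5 mL + 20 mL = 25 mL total → factor 25/5 = 5
Step 3: 100-fold → factor 100
Step 4: 100-fold → factor 100
Dilution factor to tube B = 500; to tube D = 5 × 10^6
[tube B]/[tube D] = (factor to tube D)/(factor to tube B) = 5 × 10^6/500 = 1.00 × 10^4

1.00 × 10^4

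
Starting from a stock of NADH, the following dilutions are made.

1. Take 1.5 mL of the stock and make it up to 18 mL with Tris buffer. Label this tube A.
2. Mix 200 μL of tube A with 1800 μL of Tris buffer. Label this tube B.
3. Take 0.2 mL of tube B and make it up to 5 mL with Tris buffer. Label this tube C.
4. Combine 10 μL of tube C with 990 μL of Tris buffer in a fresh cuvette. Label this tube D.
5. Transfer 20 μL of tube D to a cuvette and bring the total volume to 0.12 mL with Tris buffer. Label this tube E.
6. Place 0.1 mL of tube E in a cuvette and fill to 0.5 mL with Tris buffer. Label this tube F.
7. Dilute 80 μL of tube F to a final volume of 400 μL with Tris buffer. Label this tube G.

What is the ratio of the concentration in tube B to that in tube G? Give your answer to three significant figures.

Step 1: 1.5 mL brought to 18 mL → factor 18/1.5 = 12
Step 2: 200 μL + 1800 μL = 2000 μL total → factor 2000/200 = 10
Step 3: 0.2 mL brought to 5 mL → factor 5/0.2 = 25
Step 4: 10 μL + 990 μL = 1000 μL total → factor 1000/10 = 100
Step 5: 20 μL brought to 0.12 mL → factor 120/20 = 6
Step 6: 0.1 mL brought to 0.5 mL → factor 0.5/0.1 = 5
Step 7: 80 μL brought to 400 μL → factor 400/80 = 5
Dilution factor to tube B = 120; to tube G = 4.5 × 10^7
[tube B]/[tube G] = (factor to tube G)/(factor to tube B) = 4.5 × 10^7/120 = 3.75 × 10^5

3.75 × 10^5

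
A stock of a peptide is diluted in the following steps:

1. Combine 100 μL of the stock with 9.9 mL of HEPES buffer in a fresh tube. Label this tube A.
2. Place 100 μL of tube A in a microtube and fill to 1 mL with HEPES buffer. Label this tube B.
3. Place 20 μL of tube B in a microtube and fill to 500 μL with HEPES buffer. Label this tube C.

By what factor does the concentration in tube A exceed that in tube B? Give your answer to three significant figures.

10.0

Step 1: 100 μL + 9.9 mL = 10000 μL total → factor 10000/100 = 100
Step 2: 100 μL brought to 1 mL → factor 1000/100 = 10
Dilution factor to tube A = 100; to tube B = 1000
[tube A]/[tube B] = (factor to tube B)/(factor to tube A) = 1000/100 = 10.0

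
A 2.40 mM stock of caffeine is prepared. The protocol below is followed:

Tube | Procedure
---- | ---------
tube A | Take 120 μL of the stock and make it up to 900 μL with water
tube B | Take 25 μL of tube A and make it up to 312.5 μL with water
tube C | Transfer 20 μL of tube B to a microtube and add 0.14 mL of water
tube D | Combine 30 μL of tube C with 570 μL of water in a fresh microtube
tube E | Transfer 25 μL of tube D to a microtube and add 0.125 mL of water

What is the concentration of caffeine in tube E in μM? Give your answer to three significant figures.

0.0267 μM

Step 1: 120 μL brought to 900 μL → factor 900/120 = 7.5
Step 2: 25 μL brought to 312.5 μL → factor 312.5/25 = 12.5
Step 3: 20 μL + 0.14 mL = 160 μL total → factor 160/20 = 8
Step 4: 30 μL + 570 μL = 600 μL total → factor 600/30 = 20
Step 5: 25 μL + 0.125 mL = 150 μL total → factor 150/25 = 6
Overall dilution factor = 7.5 × 12.5 × 8 × 20 × 6 = 90000
Final = 2.40 mM / 90000 = 2.667 × 10^-5 mM = 0.0267 μM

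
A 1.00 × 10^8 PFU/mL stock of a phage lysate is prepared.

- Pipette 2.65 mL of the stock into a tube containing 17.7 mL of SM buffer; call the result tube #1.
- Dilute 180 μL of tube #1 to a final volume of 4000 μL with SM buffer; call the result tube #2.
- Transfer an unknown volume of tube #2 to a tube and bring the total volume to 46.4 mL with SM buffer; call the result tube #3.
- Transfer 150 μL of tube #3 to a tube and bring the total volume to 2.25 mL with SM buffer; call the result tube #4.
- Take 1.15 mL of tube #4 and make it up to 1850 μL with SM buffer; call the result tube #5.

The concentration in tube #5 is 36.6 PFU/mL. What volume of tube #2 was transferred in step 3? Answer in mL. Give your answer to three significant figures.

0.0699 mL

Step 1: 2.65 mL + 17.7 mL = 20.35 mL total → factor 20.35/2.65 = 7.6792
Step 2: 180 μL brought to 4000 μL → factor 4000/180 = 22.222
Step 3: v brought to 46.4 mL → factor = 46.4 mL/v
Step 4: 150 μL brought to 2.25 mL → factor 2250/150 = 15
Step 5: 1.15 mL brought to 1850 μL → factor 1.85/1.15 = 1.6087
Product of known-step factors = 4117.9
Overall factor = 1.00 × 10^8 PFU/mL / (36.6 PFU/mL) = 2.7322 × 10^6
Step-3 factor = 2.7322 × 10^6 / 4117.9 = 663.51
v = 46.4 mL / 663.51 = 0.0699 mL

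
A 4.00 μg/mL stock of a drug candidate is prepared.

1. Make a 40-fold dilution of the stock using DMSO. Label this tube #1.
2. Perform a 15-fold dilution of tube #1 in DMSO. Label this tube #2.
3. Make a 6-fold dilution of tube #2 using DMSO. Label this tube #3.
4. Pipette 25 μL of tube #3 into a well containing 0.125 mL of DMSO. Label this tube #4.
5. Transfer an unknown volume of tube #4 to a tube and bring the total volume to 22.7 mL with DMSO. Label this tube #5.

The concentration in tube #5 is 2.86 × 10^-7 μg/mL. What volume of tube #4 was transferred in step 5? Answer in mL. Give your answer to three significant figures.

Step 1: 40-fold → factor 40
Step 2: 15-fold → factor 15
Step 3: 6-fold → factor 6
Step 4: 25 μL + 0.125 mL = 150 μL total → factor 150/25 = 6
Step 5: v brought to 22.7 mL → factor = 22.7 mL/v
Product of known-step factors = 21600
Overall factor = 4.00 μg/mL / (2.86 × 10^-7 μg/mL) = 1.3986 × 10^7
Step-5 factor = 1.3986 × 10^7 / 21600 = 647.5
v = 22.7 mL / 647.5 = 0.0351 mL

0.0351 mL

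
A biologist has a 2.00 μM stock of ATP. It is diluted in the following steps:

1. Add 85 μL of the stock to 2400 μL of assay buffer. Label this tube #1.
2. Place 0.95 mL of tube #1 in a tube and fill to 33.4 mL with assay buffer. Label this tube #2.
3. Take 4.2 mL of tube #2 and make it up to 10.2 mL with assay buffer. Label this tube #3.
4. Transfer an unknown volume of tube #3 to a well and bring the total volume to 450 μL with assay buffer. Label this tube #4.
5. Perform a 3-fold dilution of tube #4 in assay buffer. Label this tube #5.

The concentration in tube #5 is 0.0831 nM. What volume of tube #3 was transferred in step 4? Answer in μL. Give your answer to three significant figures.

Step 1: 85 μL + 2400 μL = 2485 μL total → factor 2485/85 = 29.235
Step 2: 0.95 mL brought to 33.4 mL → factor 33.4/0.95 = 35.158
Step 3: 4.2 mL brought to 10.2 mL → factor 10.2/4.2 = 2.4286
Step 4: v brought to 450 μL → factor = 450 μL/v
Step 5: 3-fold → factor 3
Product of known-step factors = 7488.6
Overall factor = 2.00 μM / (0.0831 nM) = 24067
Step-4 factor = 24067 / 7488.6 = 3.2139
v = 450 μL / 3.2139 = 140 μL

140 μL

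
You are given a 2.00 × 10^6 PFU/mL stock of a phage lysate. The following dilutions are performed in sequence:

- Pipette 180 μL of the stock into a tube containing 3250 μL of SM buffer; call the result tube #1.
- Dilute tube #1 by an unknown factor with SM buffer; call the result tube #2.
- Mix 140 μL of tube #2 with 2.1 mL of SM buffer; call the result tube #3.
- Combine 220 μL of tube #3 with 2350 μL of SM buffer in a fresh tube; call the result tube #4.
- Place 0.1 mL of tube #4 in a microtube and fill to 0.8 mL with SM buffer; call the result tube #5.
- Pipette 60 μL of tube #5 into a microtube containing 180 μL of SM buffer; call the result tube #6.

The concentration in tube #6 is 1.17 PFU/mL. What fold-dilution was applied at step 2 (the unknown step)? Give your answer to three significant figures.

15.0-fold

Step 1: 180 μL + 3250 μL = 3430 μL total → factor 3430/180 = 19.056
Step 2: unknown factor x
Step 3: 140 μL + 2.1 mL = 2240 μL total → factor 2240/140 = 16
Step 4: 220 μL + 2350 μL = 2570 μL total → factor 2570/220 = 11.682
Step 5: 0.1 mL brought to 0.8 mL → factor 0.8/0.1 = 8
Step 6: 60 μL + 180 μL = 240 μL total → factor 240/60 = 4
Product of known-step factors = 1.1397 × 10^5
Overall factor = 2.00 × 10^6 PFU/mL / (1.17 PFU/mL) = 1.7094 × 10^6
x = 1.7094 × 10^6 / 1.1397 × 10^5 = 15.0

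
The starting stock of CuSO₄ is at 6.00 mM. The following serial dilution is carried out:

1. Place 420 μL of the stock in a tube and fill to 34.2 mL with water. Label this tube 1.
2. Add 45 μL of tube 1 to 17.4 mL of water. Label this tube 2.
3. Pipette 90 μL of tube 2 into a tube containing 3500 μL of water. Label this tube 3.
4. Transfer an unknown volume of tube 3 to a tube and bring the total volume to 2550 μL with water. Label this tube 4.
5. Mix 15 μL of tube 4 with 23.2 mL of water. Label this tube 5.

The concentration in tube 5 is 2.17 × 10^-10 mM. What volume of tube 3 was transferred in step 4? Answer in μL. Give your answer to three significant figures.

Step 1: 420 μL brought to 34.2 mL → factor 34200/420 = 81.429
Step 2: 45 μL + 17.4 mL = 17445 μL total → factor 17445/45 = 387.67
Step 3: 90 μL + 3500 μL = 3590 μL total → factor 3590/90 = 39.889
Step 4: v brought to 2550 μL → factor = 2550 μL/v
Step 5: 15 μL + 23.2 mL = 23215 μL total → factor 23215/15 = 1547.7
Product of known-step factors = 1.9488 × 10^9
Overall factor = 6.00 mM / (2.17 × 10^-10 mM) = 2.765 × 10^10
Step-4 factor = 2.765 × 10^10 / 1.9488 × 10^9 = 14.188
v = 2550 μL / 14.188 = 180 μL

180 μL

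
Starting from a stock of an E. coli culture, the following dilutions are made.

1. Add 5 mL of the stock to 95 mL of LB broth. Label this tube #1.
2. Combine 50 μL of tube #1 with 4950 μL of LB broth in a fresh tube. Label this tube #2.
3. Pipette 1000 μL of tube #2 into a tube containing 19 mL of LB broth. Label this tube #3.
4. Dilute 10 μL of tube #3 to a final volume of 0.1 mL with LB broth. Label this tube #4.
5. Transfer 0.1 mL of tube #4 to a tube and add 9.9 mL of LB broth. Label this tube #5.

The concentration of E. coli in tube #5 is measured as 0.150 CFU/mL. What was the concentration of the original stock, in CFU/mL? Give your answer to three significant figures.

6.00 × 10^6 CFU/mL

Step 1: 5 mL + 95 mL = 100 mL total → factor 100/5 = 20
Step 2: 50 μL + 4950 μL = 5000 μL total → factor 5000/50 = 100
Step 3: 1000 μL + 19 mL = 20000 μL total → factor 20000/1000 = 20
Step 4: 10 μL brought to 0.1 mL → factor 100/10 = 10
Step 5: 0.1 mL + 9.9 mL = 10 mL total → factor 10/0.1 = 100
Overall dilution factor = 20 × 100 × 20 × 10 × 100 = 4 × 10^7
Stock = 0.150 CFU/mL × 4 × 10^7 = 6.00 × 10^6 CFU/mL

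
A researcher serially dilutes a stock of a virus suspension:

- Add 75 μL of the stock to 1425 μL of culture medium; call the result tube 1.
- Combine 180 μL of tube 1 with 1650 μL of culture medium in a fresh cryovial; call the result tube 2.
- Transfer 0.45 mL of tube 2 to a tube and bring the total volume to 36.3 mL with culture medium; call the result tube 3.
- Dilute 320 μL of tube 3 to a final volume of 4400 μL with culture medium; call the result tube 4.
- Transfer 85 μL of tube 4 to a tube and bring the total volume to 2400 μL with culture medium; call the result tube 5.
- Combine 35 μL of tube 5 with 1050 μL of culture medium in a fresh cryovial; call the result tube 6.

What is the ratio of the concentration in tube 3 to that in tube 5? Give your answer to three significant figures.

388

Step 1: 75 μL + 1425 μL = 1500 μL total → factor 1500/75 = 20
Step 2: 180 μL + 1650 μL = 1830 μL total → factor 1830/180 = 10.167
Step 3: 0.45 mL brought to 36.3 mL → factor 36.3/0.45 = 80.667
Step 4: 320 μL brought to 4400 μL → factor 4400/320 = 13.75
Step 5: 85 μL brought to 2400 μL → factor 2400/85 = 28.235
Dilution factor to tube 3 = 16402; to tube 5 = 6.3679 × 10^6
[tube 3]/[tube 5] = (factor to tube 5)/(factor to tube 3) = 6.3679 × 10^6/16402 = 388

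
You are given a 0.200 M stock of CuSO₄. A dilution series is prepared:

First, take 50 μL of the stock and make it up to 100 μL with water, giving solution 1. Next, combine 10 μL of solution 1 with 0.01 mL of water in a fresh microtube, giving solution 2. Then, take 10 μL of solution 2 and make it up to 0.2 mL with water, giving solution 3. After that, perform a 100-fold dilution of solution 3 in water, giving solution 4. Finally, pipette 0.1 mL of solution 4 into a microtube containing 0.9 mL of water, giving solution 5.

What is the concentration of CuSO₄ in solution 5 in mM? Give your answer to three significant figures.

Step 1: 50 μL brought to 100 μL → factor 100/50 = 2
Step 2: 10 μL + 0.01 mL = 20 μL total → factor 20/10 = 2
Step 3: 10 μL brought to 0.2 mL → factor 200/10 = 20
Step 4: 100-fold → factor 100
Step 5: 0.1 mL + 0.9 mL = 1 mL total → factor 1/0.1 = 10
Overall dilution factor = 2 × 2 × 20 × 100 × 10 = 80000
Final = 0.200 M / 80000 = 2.500 × 10^-6 M = 0.00250 mM

0.00250 mM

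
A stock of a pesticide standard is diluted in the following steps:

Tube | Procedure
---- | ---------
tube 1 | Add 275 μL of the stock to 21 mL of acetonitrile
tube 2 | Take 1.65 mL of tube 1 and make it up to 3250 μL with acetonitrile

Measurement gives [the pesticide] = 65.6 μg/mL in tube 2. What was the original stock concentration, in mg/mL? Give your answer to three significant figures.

10.0 mg/mL

Step 1: 275 μL + 21 mL = 21275 μL total → factor 21275/275 = 77.364
Step 2: 1.65 mL brought to 3250 μL → factor 3.25/1.65 = 1.9697
Overall dilution factor = 77.364 × 1.9697 = 152.38
Stock = 65.6 μg/mL × 152.38 = 9996 μg/mL = 10.0 mg/mL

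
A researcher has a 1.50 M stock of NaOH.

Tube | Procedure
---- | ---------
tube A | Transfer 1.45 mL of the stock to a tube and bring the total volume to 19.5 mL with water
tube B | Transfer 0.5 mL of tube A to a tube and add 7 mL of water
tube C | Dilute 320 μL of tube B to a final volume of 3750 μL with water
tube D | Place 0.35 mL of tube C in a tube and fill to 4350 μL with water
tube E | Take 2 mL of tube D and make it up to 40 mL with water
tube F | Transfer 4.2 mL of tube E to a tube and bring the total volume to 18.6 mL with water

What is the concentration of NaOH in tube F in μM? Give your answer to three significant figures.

Step 1: 1.45 mL brought to 19.5 mL → factor 19.5/1.45 = 13.448
Step 2: 0.5 mL + 7 mL = 7.5 mL total → factor 7.5/0.5 = 15
Step 3: 320 μL brought to 3750 μL → factor 3750/320 = 11.719
Step 4: 0.35 mL brought to 4350 μL → factor 4.35/0.35 = 12.429
Step 5: 2 mL brought to 40 mL → factor 40/2 = 20
Step 6: 4.2 mL brought to 18.6 mL → factor 18.6/4.2 = 4.4286
Overall dilution factor = 13.448 × 15 × 11.719 × 12.429 × 20 × 4.4286 = 2.6023 × 10^6
Final = 1.50 M / 2.6023 × 10^6 = 5.764 × 10^-7 M = 0.576 μM

0.576 μM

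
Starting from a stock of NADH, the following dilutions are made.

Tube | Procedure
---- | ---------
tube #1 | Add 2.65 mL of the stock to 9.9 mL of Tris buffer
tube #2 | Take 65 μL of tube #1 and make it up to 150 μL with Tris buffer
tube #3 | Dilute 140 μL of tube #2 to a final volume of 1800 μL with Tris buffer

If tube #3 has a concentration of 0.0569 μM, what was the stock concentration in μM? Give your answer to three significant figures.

Step 1: 2.65 mL + 9.9 mL = 12.55 mL total → factor 12.55/2.65 = 4.7358
Step 2: 65 μL brought to 150 μL → factor 150/65 = 2.3077
Step 3: 140 μL brought to 1800 μL → factor 1800/140 = 12.857
Overall dilution factor = 4.7358 × 2.3077 × 12.857 = 140.51
Stock = 0.0569 μM × 140.51 = 8.00 μM

8.00 μM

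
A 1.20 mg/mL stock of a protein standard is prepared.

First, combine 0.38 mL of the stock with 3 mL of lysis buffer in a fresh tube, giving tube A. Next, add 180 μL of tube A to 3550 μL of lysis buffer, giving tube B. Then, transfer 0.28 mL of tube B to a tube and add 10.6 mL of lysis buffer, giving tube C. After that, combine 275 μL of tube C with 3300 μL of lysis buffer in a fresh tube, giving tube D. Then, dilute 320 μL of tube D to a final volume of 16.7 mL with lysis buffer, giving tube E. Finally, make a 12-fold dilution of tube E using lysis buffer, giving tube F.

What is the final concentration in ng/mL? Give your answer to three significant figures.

0.0206 ng/mL

Step 1: 0.38 mL + 3 mL = 3.38 mL total → factor 3.38/0.38 = 8.8947
Step 2: 180 μL + 3550 μL = 3730 μL total → factor 3730/180 = 20.722
Step 3: 0.28 mL + 10.6 mL = 10.88 mL total → factor 10.88/0.28 = 38.857
Step 4: 275 μL + 3300 μL = 3575 μL total → factor 3575/275 = 13
Step 5: 320 μL brought to 16.7 mL → factor 16700/320 = 52.188
Step 6: 12-fold → factor 12
Overall dilution factor = 8.8947 × 20.722 × 38.857 × 13 × 52.188 × 12 = 5.8308 × 10^7
Final = 1.20 mg/mL / 5.8308 × 10^7 = 2.058 × 10^-8 mg/mL = 0.0206 ng/mL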